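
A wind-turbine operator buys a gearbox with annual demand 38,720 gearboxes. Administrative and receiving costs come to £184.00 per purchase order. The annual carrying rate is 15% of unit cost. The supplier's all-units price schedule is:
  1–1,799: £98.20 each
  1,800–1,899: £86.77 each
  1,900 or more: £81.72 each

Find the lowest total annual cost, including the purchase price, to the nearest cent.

TC* ≈ £3,179,593.23

Holding cost per unit per year at price C is H = 0.15·C.
Candidates are each tier's EOQ (if it falls in that tier) and each price-break quantity.
EOQ at £98.20 = 983.5 (feasible in tier 1): TC = 38,720×£98.20 + (38,720/983.5)×184 + (983.5/2)×0.15×£98.20 = £3,816,791.48.
EOQ at £86.77 = 1046.3 < 1800, so use break Q=1800: TC = 38,720×£86.77 + (38,720/1800.0)×184 + (1800.0/2)×0.15×£86.77 = £3,375,406.39.
EOQ at £81.72 = 1078.2 < 1900, so use break Q=1900: TC = 38,720×£81.72 + (38,720/1900.0)×184 + (1900.0/2)×0.15×£81.72 = £3,179,593.23.
Lowest total cost among the candidates is at Q = 1900.0.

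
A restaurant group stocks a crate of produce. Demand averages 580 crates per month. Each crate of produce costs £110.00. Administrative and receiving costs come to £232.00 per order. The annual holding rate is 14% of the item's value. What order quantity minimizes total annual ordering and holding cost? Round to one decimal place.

Q* ≈ 457.9 crates

Annual demand D = 580 × 12 = 6,960.
Holding cost H = 0.14 × £110.00 = £15.4000 per unit per year.
EOQ = √(2DS / H) = √(2 × 6,960 × 232 / 15.4).
= √(3,229,440 / 15.4) = √209,703.8961 ≈ 457.934.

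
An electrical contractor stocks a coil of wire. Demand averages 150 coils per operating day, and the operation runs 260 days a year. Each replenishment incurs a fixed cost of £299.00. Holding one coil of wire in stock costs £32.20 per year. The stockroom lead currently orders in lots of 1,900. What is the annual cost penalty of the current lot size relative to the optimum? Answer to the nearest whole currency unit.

Extra cost ≈ £9,324 per year

Annual demand D = 150 × 260 = 39,000.
EOQ = √(2DS/H) = √(2 × 39,000 × 299 / 32.2) ≈ 851.05.
Cost at Q* = (D/Q*)S + (Q*/2)H = √(2DSH) ≈ £27,403.80.
Cost at Q = 1,900: (39,000/1,900)×299 + (1,900/2)×32.2 = £6,137.37 + £30,590.00 = £36,727.37.
Excess = £36,727.37 − £27,403.80 = £9,323.57.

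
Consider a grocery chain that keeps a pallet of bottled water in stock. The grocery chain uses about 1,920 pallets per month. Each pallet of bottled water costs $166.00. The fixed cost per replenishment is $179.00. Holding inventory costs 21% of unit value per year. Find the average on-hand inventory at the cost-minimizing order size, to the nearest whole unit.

Average inventory ≈ 243 pallets

Annual demand D = 1,920 × 12 = 23,040.
Holding cost H = 0.21 × $166.00 = $34.8600 per unit per year.
Q* = √(2DS/H) = √(2 × 23,040 × 179 / 34.86) ≈ 486.43.
Average inventory = Q*/2 ≈ 486.43 / 2 = 243.214.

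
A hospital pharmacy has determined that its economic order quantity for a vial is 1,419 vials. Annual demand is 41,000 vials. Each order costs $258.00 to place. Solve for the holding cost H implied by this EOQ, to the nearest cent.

H ≈ $10.51

The basic EOQ model gives Q* = √(2DS/H); rearrange for the unknown.
From Q* = √(2DS/H): H = 2DS / Q*² = 2 × 41,000 × 258 / 1,419² = 10.5068.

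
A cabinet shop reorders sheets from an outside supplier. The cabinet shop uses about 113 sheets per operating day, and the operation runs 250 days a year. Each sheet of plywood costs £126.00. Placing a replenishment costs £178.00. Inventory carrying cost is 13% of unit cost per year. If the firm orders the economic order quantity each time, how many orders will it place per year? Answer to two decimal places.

Annual demand D = 113 × 250 = 28,250.
Holding cost H = 0.13 × £126.00 = £16.3800 per unit per year.
EOQ = √(2DS/H) = √(2 × 28,250 × 178 / 16.38) ≈ 783.57.
Orders per year = D / Q* = 28,250 / 783.57 ≈ 36.053.

N ≈ 36.05 orders per year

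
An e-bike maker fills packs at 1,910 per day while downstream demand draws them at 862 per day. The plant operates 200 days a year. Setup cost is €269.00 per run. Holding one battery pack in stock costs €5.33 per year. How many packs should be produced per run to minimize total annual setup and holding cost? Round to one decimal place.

Q* ≈ 5,631.6 packs

Annual demand D = 862 × 200 = 172,400.
Production build-up factor (1 − d/p) = 1 − 862/1,910 = 0.5487.
Q* = √(2DS / (H(1 − d/p))) = √(2 × 172,400 × 269 / (5.33 × 0.5487)).
= √(92,751,200 / 2.9245) ≈ 5631.605.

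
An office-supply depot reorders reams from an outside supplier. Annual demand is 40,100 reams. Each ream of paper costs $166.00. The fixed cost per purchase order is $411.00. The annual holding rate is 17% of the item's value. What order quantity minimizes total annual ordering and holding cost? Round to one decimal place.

Holding cost H = 0.17 × $166.00 = $28.2200 per unit per year.
EOQ = √(2DS / H) = √(2 × 40,100 × 411 / 28.22).
= √(32,962,200 / 28.22) = √1,168,043.9405 ≈ 1080.761.

Q* ≈ 1,080.8 reams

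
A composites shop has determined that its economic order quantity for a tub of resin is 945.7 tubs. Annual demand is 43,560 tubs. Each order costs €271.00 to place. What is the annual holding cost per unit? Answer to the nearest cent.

H ≈ €26.40

The basic EOQ model gives Q* = √(2DS/H); rearrange for the unknown.
From Q* = √(2DS/H): H = 2DS / Q*² = 2 × 43,560 × 271 / 945.7² = 26.3986.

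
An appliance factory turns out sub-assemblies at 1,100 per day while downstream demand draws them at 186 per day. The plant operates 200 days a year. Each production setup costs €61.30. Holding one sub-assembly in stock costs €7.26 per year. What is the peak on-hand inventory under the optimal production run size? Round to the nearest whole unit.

Annual demand D = 186 × 200 = 37,200.
Production build-up factor (1 − d/p) = 1 − 186/1,100 = 0.8309.
Q* = √(2DS / (H(1 − d/p))) = √(2 × 37,200 × 61.3 / (7.26 × 0.8309)).
= √(4,560,720 / 6.0324) ≈ 869.504.
Maximum inventory = Q*(1 − d/p) = 869.504 × 0.8309 ≈ 722.479.

I_max ≈ 722 sub-assemblies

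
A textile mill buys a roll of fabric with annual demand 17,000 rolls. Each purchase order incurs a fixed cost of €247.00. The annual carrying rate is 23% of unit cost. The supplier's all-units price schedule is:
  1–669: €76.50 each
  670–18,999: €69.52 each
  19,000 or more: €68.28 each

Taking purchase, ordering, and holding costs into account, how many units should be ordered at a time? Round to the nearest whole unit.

Q* ≈ 725 rolls

Holding cost per unit per year at price C is H = 0.23·C.
For each price level, check whether its EOQ is feasible; otherwise the best quantity at that price is the breakpoint.
Tier 1 (€76.50): EOQ = 690.9 exceeds tier's upper bound 669, so this tier is dominated.
EOQ at €69.52 = 724.7 (feasible in tier 2): TC = 17,000×€69.52 + (17,000/724.7)×247 + (724.7/2)×0.23×€69.52 = €1,193,427.95.
EOQ at €68.28 = 731.3 < 19000, so use break Q=19000: TC = 17,000×€68.28 + (17,000/19000.0)×247 + (19000.0/2)×0.23×€68.28 = €1,310,172.80.
Lowest total cost is €1,193,427.95 at Q = 724.7.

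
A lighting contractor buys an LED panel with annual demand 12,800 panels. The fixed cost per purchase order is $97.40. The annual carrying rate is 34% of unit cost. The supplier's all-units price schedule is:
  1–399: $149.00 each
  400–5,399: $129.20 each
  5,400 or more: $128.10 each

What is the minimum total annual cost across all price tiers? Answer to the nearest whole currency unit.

TC* ≈ $1,665,662

Holding cost per unit per year at price C is H = 0.34·C.
For each price level, check whether its EOQ is feasible; otherwise the best quantity at that price is the breakpoint.
EOQ at $149.00 = 221.9 (feasible in tier 1): TC = 12,800×$149.00 + (12,800/221.9)×97.4 + (221.9/2)×0.34×$149.00 = $1,918,439.11.
EOQ at $129.20 = 238.2 < 400, so use break Q=400: TC = 12,800×$129.20 + (12,800/400.0)×97.4 + (400.0/2)×0.34×$129.20 = $1,665,662.40.
EOQ at $128.10 = 239.3 < 5400, so use break Q=5400: TC = 12,800×$128.10 + (12,800/5400.0)×97.4 + (5400.0/2)×0.34×$128.10 = $1,757,506.67.
Lowest total cost among the candidates is at Q = 400.0.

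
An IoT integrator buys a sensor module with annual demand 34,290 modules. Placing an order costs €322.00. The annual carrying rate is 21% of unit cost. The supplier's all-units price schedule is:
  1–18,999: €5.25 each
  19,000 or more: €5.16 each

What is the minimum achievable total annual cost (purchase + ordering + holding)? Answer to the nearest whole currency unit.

Holding cost per unit per year at price C is H = 0.21·C.
Candidates are each tier's EOQ (if it falls in that tier) and each price-break quantity.
EOQ at €5.25 = 4475.5 (feasible in tier 1): TC = 34,290×€5.25 + (34,290/4475.5)×322 + (4475.5/2)×0.21×€5.25 = €184,956.69.
EOQ at €5.16 = 4514.3 < 19000, so use break Q=19000: TC = 34,290×€5.16 + (34,290/19000.0)×322 + (19000.0/2)×0.21×€5.16 = €187,811.73.
Lowest total cost among the candidates is at Q = 4475.5.

TC* ≈ €184,957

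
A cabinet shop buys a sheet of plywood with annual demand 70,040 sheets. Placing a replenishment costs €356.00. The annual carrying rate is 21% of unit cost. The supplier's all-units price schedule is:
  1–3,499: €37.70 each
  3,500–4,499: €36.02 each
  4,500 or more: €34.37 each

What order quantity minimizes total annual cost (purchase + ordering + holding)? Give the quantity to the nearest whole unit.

Holding cost per unit per year at price C is H = 0.21·C.
For each price level, check whether its EOQ is feasible; otherwise the best quantity at that price is the breakpoint.
EOQ at €37.70 = 2509.8 (feasible in tier 1): TC = 70,040×€37.70 + (70,040/2509.8)×356 + (2509.8/2)×0.21×€37.70 = €2,660,377.80.
EOQ at €36.02 = 2567.6 < 3500, so use break Q=3500: TC = 70,040×€36.02 + (70,040/3500.0)×356 + (3500.0/2)×0.21×€36.02 = €2,543,202.22.
EOQ at €34.37 = 2628.5 < 4500, so use break Q=4500: TC = 70,040×€34.37 + (70,040/4500.0)×356 + (4500.0/2)×0.21×€34.37 = €2,429,055.57.
Lowest total cost is €2,429,055.57 at Q = 4500.0.

Q* ≈ 4,500 sheets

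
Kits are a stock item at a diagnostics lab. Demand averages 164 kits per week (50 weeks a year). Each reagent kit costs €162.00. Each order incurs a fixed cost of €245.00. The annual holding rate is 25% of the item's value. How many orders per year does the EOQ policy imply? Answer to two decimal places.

Annual demand D = 164 × 50 = 8,200.
Holding cost H = 0.25 × €162.00 = €40.5000 per unit per year.
The optimal lot size = √(2DS/H) = √(2 × 8,200 × 245 / 40.5) ≈ 314.98.
Orders per year = D / Q* = 8,200 / 314.98 ≈ 26.034.

N ≈ 26.03 orders per year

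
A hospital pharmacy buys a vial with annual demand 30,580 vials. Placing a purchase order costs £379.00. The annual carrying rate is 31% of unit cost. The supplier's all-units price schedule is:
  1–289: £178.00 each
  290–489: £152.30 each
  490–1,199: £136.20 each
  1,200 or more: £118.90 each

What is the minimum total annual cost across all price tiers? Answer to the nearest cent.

Holding cost per unit per year at price C is H = 0.31·C.
Evaluate total cost at each tier's feasible EOQ or, if the EOQ is below the tier, at the tier's minimum quantity.
Tier 1 (£178.00): EOQ = 648.1 exceeds tier's upper bound 289, so this tier is dominated.
Tier 2 (£152.30): EOQ = 700.7 exceeds tier's upper bound 489, so this tier is dominated.
EOQ at £136.20 = 740.9 (feasible in tier 3): TC = 30,580×£136.20 + (30,580/740.9)×379 + (740.9/2)×0.31×£136.20 = £4,196,280.03.
EOQ at £118.90 = 793.0 < 1200, so use break Q=1200: TC = 30,580×£118.90 + (30,580/1200.0)×379 + (1200.0/2)×0.31×£118.90 = £3,667,735.58.
Lowest total cost among the candidates is at Q = 1200.0.

TC* ≈ £3,667,735.58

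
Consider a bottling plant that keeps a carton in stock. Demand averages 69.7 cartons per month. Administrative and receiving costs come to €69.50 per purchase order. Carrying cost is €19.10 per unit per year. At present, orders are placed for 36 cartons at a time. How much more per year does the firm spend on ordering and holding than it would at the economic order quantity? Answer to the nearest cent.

Extra cost ≈ €468.36 per year

Annual demand D = 69.7 × 12 = 836.4.
EOQ = √(2DS/H) = √(2 × 836.4 × 69.5 / 19.1) ≈ 78.02.
Cost at Q* = (D/Q*)S + (Q*/2)H = √(2DSH) ≈ €1,490.15.
Cost at Q = 36: (836.4/36)×69.5 + (36/2)×19.1 = €1,614.72 + €343.80 = €1,958.52.
Excess = €1,958.52 − €1,490.15 = €468.36.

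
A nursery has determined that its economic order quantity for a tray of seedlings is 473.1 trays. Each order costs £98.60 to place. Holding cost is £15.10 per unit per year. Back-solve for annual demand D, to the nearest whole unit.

The basic EOQ model gives Q* = √(2DS/H); rearrange for the unknown.
From Q* = √(2DS/H): D = Q*²H / (2S) = 473.1² × 15.1 / (2 × 98.6) = 17138.623.

D ≈ 17,139 trays per year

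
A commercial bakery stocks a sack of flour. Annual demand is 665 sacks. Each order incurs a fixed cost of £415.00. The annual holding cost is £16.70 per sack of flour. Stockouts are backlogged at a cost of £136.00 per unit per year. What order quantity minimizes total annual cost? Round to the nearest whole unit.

Q* ≈ 193 sacks

With planned backorders, Q* = √(2DS/H) · √((H+B)/B).
√(2DS/H) = √(2 × 665 × 415 / 16.7) = 181.799.
√((H+B)/B) = √((16.7+136)/136) = 1.0596.
Q* ≈ 192.638.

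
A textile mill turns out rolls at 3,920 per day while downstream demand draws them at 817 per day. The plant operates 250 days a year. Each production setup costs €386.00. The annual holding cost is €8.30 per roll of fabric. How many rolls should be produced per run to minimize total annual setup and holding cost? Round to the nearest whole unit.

Q* ≈ 4,899 rolls

Annual demand D = 817 × 250 = 204,250.
Production build-up factor (1 − d/p) = 1 − 817/3,920 = 0.7916.
Q* = √(2DS / (H(1 − d/p))) = √(2 × 204,250 × 386 / (8.3 × 0.7916)).
= √(157,681,000 / 6.5701) ≈ 4898.947.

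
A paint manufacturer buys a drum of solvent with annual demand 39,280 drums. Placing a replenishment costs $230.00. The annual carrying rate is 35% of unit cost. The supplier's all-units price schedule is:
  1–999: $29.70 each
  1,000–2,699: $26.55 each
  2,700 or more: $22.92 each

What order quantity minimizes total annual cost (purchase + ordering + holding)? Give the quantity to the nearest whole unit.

Q* ≈ 2,700 drums

Holding cost per unit per year at price C is H = 0.35·C.
Candidates are each tier's EOQ (if it falls in that tier) and each price-break quantity.
Tier 1 ($29.70): EOQ = 1318.4 exceeds tier's upper bound 999, so this tier is dominated.
EOQ at $26.55 = 1394.4 (feasible in tier 2): TC = 39,280×$26.55 + (39,280/1394.4)×230 + (1394.4/2)×0.35×$26.55 = $1,055,841.79.
EOQ at $22.92 = 1500.8 < 2700, so use break Q=2700: TC = 39,280×$22.92 + (39,280/2700.0)×230 + (2700.0/2)×0.35×$22.92 = $914,473.37.
Lowest total cost is $914,473.37 at Q = 2700.0.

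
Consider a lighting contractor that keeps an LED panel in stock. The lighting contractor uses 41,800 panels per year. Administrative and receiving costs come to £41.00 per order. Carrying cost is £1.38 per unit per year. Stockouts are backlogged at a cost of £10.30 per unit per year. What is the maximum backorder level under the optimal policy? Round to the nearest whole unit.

With planned backorders, Q* = √(2DS/H) · √((H+B)/B).
√(2DS/H) = √(2 × 41,800 × 41 / 1.38) = 1575.997.
√((H+B)/B) = √((1.38+10.3)/10.3) = 1.0649.
Q* ≈ 1678.256.
S* = Q* · H/(H+B) = 1678.256 × 1.38/11.68 ≈ 198.287.

S* ≈ 198 panels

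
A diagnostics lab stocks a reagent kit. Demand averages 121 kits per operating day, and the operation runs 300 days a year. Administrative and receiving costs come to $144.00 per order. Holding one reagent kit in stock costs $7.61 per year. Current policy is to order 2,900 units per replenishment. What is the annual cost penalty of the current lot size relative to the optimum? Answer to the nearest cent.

Extra cost ≈ $3,917.45 per year

Annual demand D = 121 × 300 = 36,300.
EOQ = √(2DS/H) = √(2 × 36,300 × 144 / 7.61) ≈ 1172.08.
Cost at Q* = (D/Q*)S + (Q*/2)H = √(2DSH) ≈ $8,919.53.
Cost at Q = 2,900: (36,300/2,900)×144 + (2,900/2)×7.61 = $1,802.48 + $11,034.50 = $12,836.98.
Excess = $12,836.98 − $8,919.53 = $3,917.45.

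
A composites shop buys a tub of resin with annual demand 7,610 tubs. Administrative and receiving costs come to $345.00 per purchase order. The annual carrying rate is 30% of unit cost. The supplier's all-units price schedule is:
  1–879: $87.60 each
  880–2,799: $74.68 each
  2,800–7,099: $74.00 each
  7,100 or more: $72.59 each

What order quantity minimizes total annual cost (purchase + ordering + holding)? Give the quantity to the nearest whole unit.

Holding cost per unit per year at price C is H = 0.30·C.
For each price level, check whether its EOQ is feasible; otherwise the best quantity at that price is the breakpoint.
EOQ at $87.60 = 447.0 (feasible in tier 1): TC = 7,610×$87.60 + (7,610/447.0)×345 + (447.0/2)×0.30×$87.60 = $678,383.07.
EOQ at $74.68 = 484.1 < 880, so use break Q=880: TC = 7,610×$74.68 + (7,610/880.0)×345 + (880.0/2)×0.30×$74.68 = $581,156.03.
EOQ at $74.00 = 486.3 < 2800, so use break Q=2800: TC = 7,610×$74.00 + (7,610/2800.0)×345 + (2800.0/2)×0.30×$74.00 = $595,157.66.
EOQ at $72.59 = 491.0 < 7100, so use break Q=7100: TC = 7,610×$72.59 + (7,610/7100.0)×345 + (7100.0/2)×0.30×$72.59 = $630,088.03.
Lowest total cost is $581,156.03 at Q = 880.0.

Q* ≈ 880 tubs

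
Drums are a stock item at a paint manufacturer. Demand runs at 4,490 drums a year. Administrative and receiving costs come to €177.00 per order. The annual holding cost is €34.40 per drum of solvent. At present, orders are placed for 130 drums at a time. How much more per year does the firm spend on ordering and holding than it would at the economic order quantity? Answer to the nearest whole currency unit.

EOQ = √(2DS/H) = √(2 × 4,490 × 177 / 34.4) ≈ 214.95.
Cost at Q* = (D/Q*)S + (Q*/2)H = √(2DSH) ≈ €7,394.42.
Cost at Q = 130: (4,490/130)×177 + (130/2)×34.4 = €6,113.31 + €2,236.00 = €8,349.31.
Excess = €8,349.31 − €7,394.42 = €954.89.

Extra cost ≈ €955 per year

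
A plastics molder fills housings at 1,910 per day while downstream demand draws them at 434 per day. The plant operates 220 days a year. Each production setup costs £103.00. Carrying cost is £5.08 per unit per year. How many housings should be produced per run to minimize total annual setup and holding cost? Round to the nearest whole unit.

Annual demand D = 434 × 220 = 95,480.
Production build-up factor (1 − d/p) = 1 − 434/1,910 = 0.7728.
Q* = √(2DS / (H(1 − d/p))) = √(2 × 95,480 × 103 / (5.08 × 0.7728)).
= √(19,668,880 / 3.9257) ≈ 2238.368.

Q* ≈ 2,238 housings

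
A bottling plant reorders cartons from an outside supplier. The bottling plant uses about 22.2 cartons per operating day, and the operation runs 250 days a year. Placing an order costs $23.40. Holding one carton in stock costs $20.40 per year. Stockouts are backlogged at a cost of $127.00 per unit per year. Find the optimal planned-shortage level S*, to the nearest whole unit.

S* ≈ 17 cartons

Annual demand D = 22.2 × 250 = 5,550.
With planned backorders, Q* = √(2DS/H) · √((H+B)/B).
√(2DS/H) = √(2 × 5,550 × 23.4 / 20.4) = 112.838.
√((H+B)/B) = √((20.4+127)/127) = 1.0773.
Q* ≈ 121.563.
S* = Q* · H/(H+B) = 121.563 × 20.4/147.4 ≈ 16.824.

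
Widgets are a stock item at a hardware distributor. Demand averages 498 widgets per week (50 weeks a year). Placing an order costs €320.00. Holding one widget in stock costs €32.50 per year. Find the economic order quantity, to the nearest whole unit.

Q* ≈ 700 widgets

Annual demand D = 498 × 50 = 24,900.
EOQ = √(2DS / H) = √(2 × 24,900 × 320 / 32.5).
= √(15,936,000 / 32.5) = √490,338.4615 ≈ 700.242.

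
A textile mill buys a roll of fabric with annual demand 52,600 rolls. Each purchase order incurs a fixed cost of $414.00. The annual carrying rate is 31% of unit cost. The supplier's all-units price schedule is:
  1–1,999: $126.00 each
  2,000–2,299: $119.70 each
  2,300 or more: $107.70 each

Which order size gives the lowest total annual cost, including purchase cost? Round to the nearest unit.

Q* ≈ 2,300 rolls

Holding cost per unit per year at price C is H = 0.31·C.
Candidates are each tier's EOQ (if it falls in that tier) and each price-break quantity.
EOQ at $126.00 = 1055.9 (feasible in tier 1): TC = 52,600×$126.00 + (52,600/1055.9)×414 + (1055.9/2)×0.31×$126.00 = $6,668,845.27.
EOQ at $119.70 = 1083.4 < 2000, so use break Q=2000: TC = 52,600×$119.70 + (52,600/2000.0)×414 + (2000.0/2)×0.31×$119.70 = $6,344,215.20.
EOQ at $107.70 = 1142.1 < 2300, so use break Q=2300: TC = 52,600×$107.70 + (52,600/2300.0)×414 + (2300.0/2)×0.31×$107.70 = $5,712,883.05.
Lowest total cost is $5,712,883.05 at Q = 2300.0.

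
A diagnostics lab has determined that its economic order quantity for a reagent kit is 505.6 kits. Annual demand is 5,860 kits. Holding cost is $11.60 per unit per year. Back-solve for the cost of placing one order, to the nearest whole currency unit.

Invert the EOQ relation Q*² = 2DS/H.
From Q* = √(2DS/H): S = Q*²H / (2D) = 505.6² × 11.6 / (2 × 5,860) = 253.0140.

S ≈ $253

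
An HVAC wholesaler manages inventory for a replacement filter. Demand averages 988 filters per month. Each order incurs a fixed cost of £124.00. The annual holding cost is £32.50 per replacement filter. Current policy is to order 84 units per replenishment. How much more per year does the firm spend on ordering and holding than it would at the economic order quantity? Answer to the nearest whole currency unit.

Extra cost ≈ £9,091 per year

Annual demand D = 988 × 12 = 11,856.
EOQ = √(2DS/H) = √(2 × 11,856 × 124 / 32.5) ≈ 300.78.
Cost at Q* = (D/Q*)S + (Q*/2)H = √(2DSH) ≈ £9,775.45.
Cost at Q = 84: (11,856/84)×124 + (84/2)×32.5 = £17,501.71 + £1,365.00 = £18,866.71.
Excess = £18,866.71 − £9,775.45 = £9,091.27.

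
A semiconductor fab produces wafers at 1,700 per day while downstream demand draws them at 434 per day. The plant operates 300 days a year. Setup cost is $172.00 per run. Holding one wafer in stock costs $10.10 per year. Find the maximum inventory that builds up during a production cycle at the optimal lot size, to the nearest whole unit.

I_max ≈ 1,817 wafers

Annual demand D = 434 × 300 = 130,200.
Production build-up factor (1 − d/p) = 1 − 434/1,700 = 0.7447.
Q* = √(2DS / (H(1 − d/p))) = √(2 × 130,200 × 172 / (10.1 × 0.7447)).
= √(44,788,800 / 7.5215) ≈ 2440.235.
Maximum inventory = Q*(1 − d/p) = 2440.235 × 0.7447 ≈ 1817.257.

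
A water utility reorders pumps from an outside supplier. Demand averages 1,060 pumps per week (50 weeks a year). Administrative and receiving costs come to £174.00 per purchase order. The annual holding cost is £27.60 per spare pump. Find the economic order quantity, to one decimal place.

Annual demand D = 1,060 × 50 = 53,000.
EOQ = √(2DS / H) = √(2 × 53,000 × 174 / 27.6).
= √(18,444,000 / 27.6) = √668,260.8696 ≈ 817.472.

Q* ≈ 817.5 pumps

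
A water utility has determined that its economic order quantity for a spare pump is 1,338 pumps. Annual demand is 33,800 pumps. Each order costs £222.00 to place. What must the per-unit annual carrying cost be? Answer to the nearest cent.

The basic EOQ model gives Q* = √(2DS/H); rearrange for the unknown.
From Q* = √(2DS/H): H = 2DS / Q*² = 2 × 33,800 × 222 / 1,338² = 8.3828.

H ≈ £8.38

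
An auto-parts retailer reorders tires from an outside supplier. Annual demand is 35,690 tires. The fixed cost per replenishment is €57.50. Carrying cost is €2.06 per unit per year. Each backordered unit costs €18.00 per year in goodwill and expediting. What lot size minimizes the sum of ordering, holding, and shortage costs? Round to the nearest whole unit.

Q* ≈ 1,490 tires

With planned backorders, Q* = √(2DS/H) · √((H+B)/B).
√(2DS/H) = √(2 × 35,690 × 57.5 / 2.06) = 1411.525.
√((H+B)/B) = √((2.06+18)/18) = 1.0557.
Q* ≈ 1490.108.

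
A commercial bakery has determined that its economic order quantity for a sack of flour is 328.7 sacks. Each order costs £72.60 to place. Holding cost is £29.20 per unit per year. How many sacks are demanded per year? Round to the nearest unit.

The basic EOQ model gives Q* = √(2DS/H); rearrange for the unknown.
From Q* = √(2DS/H): D = Q*²H / (2S) = 328.7² × 29.2 / (2 × 72.6) = 21727.794.

D ≈ 21,728 sacks per year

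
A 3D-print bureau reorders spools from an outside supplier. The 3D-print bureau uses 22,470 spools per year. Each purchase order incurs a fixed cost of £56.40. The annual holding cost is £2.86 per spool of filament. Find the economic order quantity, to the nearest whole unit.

EOQ = √(2DS / H) = √(2 × 22,470 × 56.4 / 2.86).
= √(2,534,616 / 2.86) = √886,229.3706 ≈ 941.398.

Q* ≈ 941 spools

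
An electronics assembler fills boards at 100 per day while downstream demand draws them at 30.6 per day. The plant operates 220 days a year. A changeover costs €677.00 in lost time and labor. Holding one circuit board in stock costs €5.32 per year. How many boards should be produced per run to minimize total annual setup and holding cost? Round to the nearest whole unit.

Q* ≈ 1,571 boards

Annual demand D = 30.6 × 220 = 6,732.
Production build-up factor (1 − d/p) = 1 − 30.6/100 = 0.6940.
Q* = √(2DS / (H(1 − d/p))) = √(2 × 6,732 × 677 / (5.32 × 0.6940)).
= √(9,115,128 / 3.6921) ≈ 1571.252.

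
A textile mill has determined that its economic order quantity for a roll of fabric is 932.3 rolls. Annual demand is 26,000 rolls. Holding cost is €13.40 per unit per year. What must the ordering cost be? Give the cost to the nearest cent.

The basic EOQ model gives Q* = √(2DS/H); rearrange for the unknown.
From Q* = √(2DS/H): S = Q*²H / (2D) = 932.3² × 13.4 / (2 × 26,000) = 223.9818.

S ≈ €223.98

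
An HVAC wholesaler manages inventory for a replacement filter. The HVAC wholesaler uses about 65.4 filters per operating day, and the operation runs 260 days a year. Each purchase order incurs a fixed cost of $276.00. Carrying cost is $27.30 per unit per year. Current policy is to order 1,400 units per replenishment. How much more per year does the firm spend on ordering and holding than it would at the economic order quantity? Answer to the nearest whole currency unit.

Annual demand D = 65.4 × 260 = 17,004.
EOQ = √(2DS/H) = √(2 × 17,004 × 276 / 27.3) ≈ 586.36.
Cost at Q* = (D/Q*)S + (Q*/2)H = √(2DSH) ≈ $16,007.61.
Cost at Q = 1,400: (17,004/1,400)×276 + (1,400/2)×27.3 = $3,352.22 + $19,110.00 = $22,462.22.
Excess = $22,462.22 − $16,007.61 = $6,454.61.

Extra cost ≈ $6,455 per year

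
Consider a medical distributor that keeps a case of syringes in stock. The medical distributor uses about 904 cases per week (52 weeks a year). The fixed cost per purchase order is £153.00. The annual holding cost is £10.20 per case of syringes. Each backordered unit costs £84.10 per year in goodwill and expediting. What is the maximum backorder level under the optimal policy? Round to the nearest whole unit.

S* ≈ 136 cases

Annual demand D = 904 × 52 = 47,008.
With planned backorders, Q* = √(2DS/H) · √((H+B)/B).
√(2DS/H) = √(2 × 47,008 × 153 / 10.2) = 1187.535.
√((H+B)/B) = √((10.2+84.1)/84.1) = 1.0589.
Q* ≈ 1257.489.
S* = Q* · H/(H+B) = 1257.489 × 10.2/94.3 ≈ 136.017.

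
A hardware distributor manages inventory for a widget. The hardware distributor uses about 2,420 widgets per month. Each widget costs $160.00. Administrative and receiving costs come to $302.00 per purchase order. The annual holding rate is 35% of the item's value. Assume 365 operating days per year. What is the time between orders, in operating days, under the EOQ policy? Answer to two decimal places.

T ≈ 7.03 days

Annual demand D = 2,420 × 12 = 29,040.
Holding cost H = 0.35 × $160.00 = $56.0000 per unit per year.
EOQ = √(2DS/H) = √(2 × 29,040 × 302 / 56) ≈ 559.66.
Cycle time = Q*/D × 365 = 559.66 / 29,040 × 365 ≈ 7.034 days.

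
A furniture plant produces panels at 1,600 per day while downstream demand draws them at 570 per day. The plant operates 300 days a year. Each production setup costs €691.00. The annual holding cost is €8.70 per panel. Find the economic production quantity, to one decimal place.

Q* ≈ 6,495.8 panels

Annual demand D = 570 × 300 = 171,000.
Production build-up factor (1 − d/p) = 1 − 570/1,600 = 0.6438.
Q* = √(2DS / (H(1 − d/p))) = √(2 × 171,000 × 691 / (8.7 × 0.6438)).
= √(236,322,000 / 5.6006) ≈ 6495.818.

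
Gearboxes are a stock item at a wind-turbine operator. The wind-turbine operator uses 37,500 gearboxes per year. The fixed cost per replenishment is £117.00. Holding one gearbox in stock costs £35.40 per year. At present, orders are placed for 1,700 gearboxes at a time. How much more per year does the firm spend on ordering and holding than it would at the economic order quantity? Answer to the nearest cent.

EOQ = √(2DS/H) = √(2 × 37,500 × 117 / 35.4) ≈ 497.88.
Cost at Q* = (D/Q*)S + (Q*/2)H = √(2DSH) ≈ £17,624.84.
Cost at Q = 1,700: (37,500/1,700)×117 + (1,700/2)×35.4 = £2,580.88 + £30,090.00 = £32,670.88.
Excess = £32,670.88 − £17,624.84 = £15,046.04.

Extra cost ≈ £15,046.04 per year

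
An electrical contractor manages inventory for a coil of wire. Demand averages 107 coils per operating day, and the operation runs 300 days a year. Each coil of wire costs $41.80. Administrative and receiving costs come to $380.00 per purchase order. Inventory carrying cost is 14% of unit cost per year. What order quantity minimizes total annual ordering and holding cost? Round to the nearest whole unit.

Annual demand D = 107 × 300 = 32,100.
Holding cost H = 0.14 × $41.80 = $5.8520 per unit per year.
EOQ = √(2DS / H) = √(2 × 32,100 × 380 / 5.852).
= √(24,396,000 / 5.852) = √4,168,831.1688 ≈ 2041.772.

Q* ≈ 2,042 coils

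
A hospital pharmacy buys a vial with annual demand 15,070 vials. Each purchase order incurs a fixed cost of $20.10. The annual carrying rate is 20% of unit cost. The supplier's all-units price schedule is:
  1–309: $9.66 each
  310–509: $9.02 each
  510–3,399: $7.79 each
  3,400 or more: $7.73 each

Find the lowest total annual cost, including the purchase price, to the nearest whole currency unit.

Holding cost per unit per year at price C is H = 0.20·C.
Evaluate total cost at each tier's feasible EOQ or, if the EOQ is below the tier, at the tier's minimum quantity.
Tier 1 ($9.66): EOQ = 560.0 exceeds tier's upper bound 309, so this tier is dominated.
Tier 2 ($9.02): EOQ = 579.5 exceeds tier's upper bound 509, so this tier is dominated.
EOQ at $7.79 = 623.6 (feasible in tier 3): TC = 15,070×$7.79 + (15,070/623.6)×20.1 + (623.6/2)×0.20×$7.79 = $118,366.82.
EOQ at $7.73 = 626.0 < 3400, so use break Q=3400: TC = 15,070×$7.73 + (15,070/3400.0)×20.1 + (3400.0/2)×0.20×$7.73 = $119,208.39.
Lowest total cost among the candidates is at Q = 623.6.

TC* ≈ $118,367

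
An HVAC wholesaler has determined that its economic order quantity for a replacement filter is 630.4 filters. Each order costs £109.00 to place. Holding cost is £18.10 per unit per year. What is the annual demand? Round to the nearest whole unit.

Invert the EOQ relation Q*² = 2DS/H.
From Q* = √(2DS/H): D = Q*²H / (2S) = 630.4² × 18.1 / (2 × 109) = 32995.483.

D ≈ 32,995 filters per year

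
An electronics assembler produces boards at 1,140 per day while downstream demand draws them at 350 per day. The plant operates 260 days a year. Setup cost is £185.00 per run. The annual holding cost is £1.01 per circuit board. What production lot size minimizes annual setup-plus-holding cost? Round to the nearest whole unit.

Annual demand D = 350 × 260 = 91,000.
Production build-up factor (1 − d/p) = 1 − 350/1,140 = 0.6930.
Q* = √(2DS / (H(1 − d/p))) = √(2 × 91,000 × 185 / (1.01 × 0.6930)).
= √(33,670,000 / 0.6999) ≈ 6935.851.

Q* ≈ 6,936 boards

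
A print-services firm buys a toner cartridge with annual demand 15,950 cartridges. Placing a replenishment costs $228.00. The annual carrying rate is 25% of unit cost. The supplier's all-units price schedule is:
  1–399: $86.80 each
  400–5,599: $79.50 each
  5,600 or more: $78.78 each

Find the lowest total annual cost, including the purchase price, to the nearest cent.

Holding cost per unit per year at price C is H = 0.25·C.
Evaluate total cost at each tier's feasible EOQ or, if the EOQ is below the tier, at the tier's minimum quantity.
Tier 1 ($86.80): EOQ = 578.9 exceeds tier's upper bound 399, so this tier is dominated.
EOQ at $79.50 = 604.9 (feasible in tier 2): TC = 15,950×$79.50 + (15,950/604.9)×228 + (604.9/2)×0.25×$79.50 = $1,280,048.10.
EOQ at $78.78 = 607.7 < 5600, so use break Q=5600: TC = 15,950×$78.78 + (15,950/5600.0)×228 + (5600.0/2)×0.25×$78.78 = $1,312,336.39.
Lowest total cost among the candidates is at Q = 604.9.

TC* ≈ $1,280,048.10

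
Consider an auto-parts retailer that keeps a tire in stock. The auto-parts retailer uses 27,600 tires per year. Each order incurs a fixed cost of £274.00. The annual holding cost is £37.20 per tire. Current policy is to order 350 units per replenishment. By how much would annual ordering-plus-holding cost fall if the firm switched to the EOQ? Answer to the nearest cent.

Extra cost ≈ £4,396.77 per year

EOQ = √(2DS/H) = √(2 × 27,600 × 274 / 37.2) ≈ 637.64.
Cost at Q* = (D/Q*)S + (Q*/2)H = √(2DSH) ≈ £23,720.09.
Cost at Q = 350: (27,600/350)×274 + (350/2)×37.2 = £21,606.86 + £6,510.00 = £28,116.86.
Excess = £28,116.86 − £23,720.09 = £4,396.77.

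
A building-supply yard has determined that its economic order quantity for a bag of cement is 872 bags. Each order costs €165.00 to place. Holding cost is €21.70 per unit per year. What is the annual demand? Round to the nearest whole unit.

The basic EOQ model gives Q* = √(2DS/H); rearrange for the unknown.
From Q* = √(2DS/H): D = Q*²H / (2S) = 872² × 21.7 / (2 × 165) = 50001.008.

D ≈ 50,001 bags per year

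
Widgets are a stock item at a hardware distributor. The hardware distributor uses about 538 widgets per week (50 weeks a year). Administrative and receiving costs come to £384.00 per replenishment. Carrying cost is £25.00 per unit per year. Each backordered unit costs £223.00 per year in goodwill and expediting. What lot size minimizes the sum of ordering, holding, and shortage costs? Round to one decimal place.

Q* ≈ 958.7 widgets

Annual demand D = 538 × 50 = 26,900.
With planned backorders, Q* = √(2DS/H) · √((H+B)/B).
√(2DS/H) = √(2 × 26,900 × 384 / 25) = 909.048.
√((H+B)/B) = √((25+223)/223) = 1.0546.
Q* ≈ 958.650.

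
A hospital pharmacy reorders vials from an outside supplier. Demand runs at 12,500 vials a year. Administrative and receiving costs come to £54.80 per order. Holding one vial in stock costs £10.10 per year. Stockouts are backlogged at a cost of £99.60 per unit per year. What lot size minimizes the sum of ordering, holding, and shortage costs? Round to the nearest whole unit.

With planned backorders, Q* = √(2DS/H) · √((H+B)/B).
√(2DS/H) = √(2 × 12,500 × 54.8 / 10.1) = 368.298.
√((H+B)/B) = √((10.1+99.6)/99.6) = 1.0495.
Q* ≈ 386.521.

Q* ≈ 387 vials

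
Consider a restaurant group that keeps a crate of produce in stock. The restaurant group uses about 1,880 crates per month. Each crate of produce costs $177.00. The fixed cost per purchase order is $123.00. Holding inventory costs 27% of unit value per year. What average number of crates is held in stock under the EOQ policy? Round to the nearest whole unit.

Average inventory ≈ 170 crates

Annual demand D = 1,880 × 12 = 22,560.
Holding cost H = 0.27 × $177.00 = $47.7900 per unit per year.
The optimal lot size = √(2DS/H) = √(2 × 22,560 × 123 / 47.79) ≈ 340.78.
Average inventory = Q*/2 ≈ 340.78 / 2 = 170.388.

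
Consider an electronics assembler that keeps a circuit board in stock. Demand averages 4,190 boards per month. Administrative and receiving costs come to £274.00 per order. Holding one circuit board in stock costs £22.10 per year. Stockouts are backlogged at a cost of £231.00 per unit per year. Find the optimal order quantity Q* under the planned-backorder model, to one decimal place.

Annual demand D = 4,190 × 12 = 50,280.
With planned backorders, Q* = √(2DS/H) · √((H+B)/B).
√(2DS/H) = √(2 × 50,280 × 274 / 22.1) = 1116.585.
√((H+B)/B) = √((22.1+231)/231) = 1.0467.
Q* ≈ 1168.778.

Q* ≈ 1,168.8 boards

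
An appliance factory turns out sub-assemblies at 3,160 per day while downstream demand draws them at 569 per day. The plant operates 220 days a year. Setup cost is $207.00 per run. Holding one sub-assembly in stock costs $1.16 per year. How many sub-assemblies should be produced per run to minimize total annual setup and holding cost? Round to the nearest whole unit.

Annual demand D = 569 × 220 = 125,180.
Production build-up factor (1 − d/p) = 1 − 569/3,160 = 0.8199.
Q* = √(2DS / (H(1 − d/p))) = √(2 × 125,180 × 207 / (1.16 × 0.8199)).
= √(51,824,520 / 0.9511) ≈ 7381.566.

Q* ≈ 7,382 sub-assemblies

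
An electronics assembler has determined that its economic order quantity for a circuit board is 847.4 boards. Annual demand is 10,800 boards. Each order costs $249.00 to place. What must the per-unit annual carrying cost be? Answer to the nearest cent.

Squaring Q* = √(2DS/H) gives Q*² = 2DS/H.
From Q* = √(2DS/H): H = 2DS / Q*² = 2 × 10,800 × 249 / 847.4² = 7.4899.

H ≈ $7.49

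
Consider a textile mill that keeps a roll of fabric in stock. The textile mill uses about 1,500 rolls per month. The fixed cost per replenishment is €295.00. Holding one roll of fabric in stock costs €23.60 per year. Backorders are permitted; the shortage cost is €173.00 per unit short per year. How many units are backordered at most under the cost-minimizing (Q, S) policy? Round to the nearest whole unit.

S* ≈ 86 rolls

Annual demand D = 1,500 × 12 = 18,000.
With planned backorders, Q* = √(2DS/H) · √((H+B)/B).
√(2DS/H) = √(2 × 18,000 × 295 / 23.6) = 670.820.
√((H+B)/B) = √((23.6+173)/173) = 1.0660.
Q* ≈ 715.113.
S* = Q* · H/(H+B) = 715.113 × 23.6/196.6 ≈ 85.843.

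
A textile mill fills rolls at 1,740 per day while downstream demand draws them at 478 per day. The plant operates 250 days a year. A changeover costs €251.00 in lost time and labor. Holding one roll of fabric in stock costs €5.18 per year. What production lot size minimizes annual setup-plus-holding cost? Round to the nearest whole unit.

Annual demand D = 478 × 250 = 119,500.
Production build-up factor (1 − d/p) = 1 − 478/1,740 = 0.7253.
Q* = √(2DS / (H(1 − d/p))) = √(2 × 119,500 × 251 / (5.18 × 0.7253)).
= √(59,989,000 / 3.757) ≈ 3995.912.

Q* ≈ 3,996 rolls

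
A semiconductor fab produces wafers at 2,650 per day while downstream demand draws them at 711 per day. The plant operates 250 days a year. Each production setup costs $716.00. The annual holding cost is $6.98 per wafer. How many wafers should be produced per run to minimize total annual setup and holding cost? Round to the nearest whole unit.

Annual demand D = 711 × 250 = 177,750.
Production build-up factor (1 − d/p) = 1 − 711/2,650 = 0.7317.
Q* = √(2DS / (H(1 − d/p))) = √(2 × 177,750 × 716 / (6.98 × 0.7317)).
= √(254,538,000 / 5.1073) ≈ 7059.641.

Q* ≈ 7,060 wafers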